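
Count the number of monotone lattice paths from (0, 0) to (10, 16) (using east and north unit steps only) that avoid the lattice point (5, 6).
Number of paths = 3924349

Total paths from (0, 0) to (10, 16): C(26, 10) = 5311735. Paths through (5, 6): (paths (0, 0) → (5, 6)) × (paths (5, 6) → (10, 16)) = C(11, 5) · C(15, 5) = 462 · 3003 = 1387386. Avoidance count = 5311735 − 1387386 = 3924349.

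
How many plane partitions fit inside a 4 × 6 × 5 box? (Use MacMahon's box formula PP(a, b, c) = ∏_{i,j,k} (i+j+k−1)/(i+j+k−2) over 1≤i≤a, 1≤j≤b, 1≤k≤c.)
PP(4, 6, 5) = 133613766

Evaluate the triple product over i = 1..4, j = 1..6, k = 1..5. The factors are (2/1) · (3/2) · (4/3) · (5/4) · (6/5) · (3/2) · (4/3) · (5/4) · … (120 factors total). The numerators and denominators telescope so the product is an integer; carrying out the multiplication exactly gives PP(4, 6, 5) = 133613766.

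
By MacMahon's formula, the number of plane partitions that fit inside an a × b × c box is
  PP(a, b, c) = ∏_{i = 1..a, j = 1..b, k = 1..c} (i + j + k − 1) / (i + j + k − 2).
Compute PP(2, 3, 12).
PP(2, 3, 12) = 63700

Evaluate the triple product over i = 1..2, j = 1..3, k = 1..12. The factors are (2/1) · (3/2) · (4/3) · (5/4) · (6/5) · (7/6) · (8/7) · (9/8) · … (72 factors total). The numerators and denominators telescope so the product is an integer; carrying out the multiplication exactly gives PP(2, 3, 12) = 63700.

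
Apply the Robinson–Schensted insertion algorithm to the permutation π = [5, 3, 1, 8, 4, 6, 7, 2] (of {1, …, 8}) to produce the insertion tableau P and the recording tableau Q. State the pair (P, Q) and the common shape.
P = [1, 2, 6, 7] / [3, 4] / [5, 8];  Q = [1, 4, 6, 7] / [2, 5] / [3, 8];  common shape = (4, 2, 2)

Row-insert the values π_1, π_2, … into P one at a time, bumping the leftmost entry strictly greater than the inserted value down to the next row. The recording tableau Q records, in position (i, j), the step at which that cell was added to P.
  Insert 5 (step 1): P = [5];  Q = [1]
  Insert 3 (step 2): P = [3] / [5];  Q = [1] / [2]
  Insert 1 (step 3): P = [1] / [3] / [5];  Q = [1] / [2] / [3]
  Insert 8 (step 4): P = [1, 8] / [3] / [5];  Q = [1, 4] / [2] / [3]
  Insert 4 (step 5): P = [1, 4] / [3, 8] / [5];  Q = [1, 4] / [2, 5] / [3]
  Insert 6 (step 6): P = [1, 4, 6] / [3, 8] / [5];  Q = [1, 4, 6] / [2, 5] / [3]
  Insert 7 (step 7): P = [1, 4, 6, 7] / [3, 8] / [5];  Q = [1, 4, 6, 7] / [2, 5] / [3]
  Insert 2 (step 8): P = [1, 2, 6, 7] / [3, 4] / [5, 8];  Q = [1, 4, 6, 7] / [2, 5] / [3, 8]
Final shape: (4, 2, 2).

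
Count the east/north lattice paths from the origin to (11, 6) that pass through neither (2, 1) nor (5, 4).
Number of paths = 4522

Inclusion–exclusion. Total paths: C(17, 11) = 12376. Through P₁: C(3, 2)·C(14, 9) = 6006. Through P₂: C(9, 5)·C(8, 6) = 3528. Since P₁ is strictly southwest of P₂, a monotone path through both must visit P₁ then P₂; paths through both = C(3, 2)·C(6, 3)·C(8, 6) = 1680. Avoid both = 12376 − 6006 − 3528 + 1680 = 4522.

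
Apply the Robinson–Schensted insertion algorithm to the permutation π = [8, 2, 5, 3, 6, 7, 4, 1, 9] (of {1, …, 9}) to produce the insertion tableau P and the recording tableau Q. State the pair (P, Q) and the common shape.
P = [1, 3, 4, 7, 9] / [2, 6] / [5] / [8];  Q = [1, 3, 5, 6, 9] / [2, 7] / [4] / [8];  common shape = (5, 2, 1, 1)

Row-insert the values π_1, π_2, … into P one at a time, bumping the leftmost entry strictly greater than the inserted value down to the next row. The recording tableau Q records, in position (i, j), the step at which that cell was added to P.
  Insert 8 (step 1): P = [8];  Q = [1]
  Insert 2 (step 2): P = [2] / [8];  Q = [1] / [2]
  Insert 5 (step 3): P = [2, 5] / [8];  Q = [1, 3] / [2]
  Insert 3 (step 4): P = [2, 3] / [5] / [8];  Q = [1, 3] / [2] / [4]
  Insert 6 (step 5): P = [2, 3, 6] / [5] / [8];  Q = [1, 3, 5] / [2] / [4]
  Insert 7 (step 6): P = [2, 3, 6, 7] / [5] / [8];  Q = [1, 3, 5, 6] / [2] / [4]
  Insert 4 (step 7): P = [2, 3, 4, 7] / [5, 6] / [8];  Q = [1, 3, 5, 6] / [2, 7] / [4]
  Insert 1 (step 8): P = [1, 3, 4, 7] / [2, 6] / [5] / [8];  Q = [1, 3, 5, 6] / [2, 7] / [4] / [8]
  Insert 9 (step 9): P = [1, 3, 4, 7, 9] / [2, 6] / [5] / [8];  Q = [1, 3, 5, 6, 9] / [2, 7] / [4] / [8]
Final shape: (5, 2, 1, 1).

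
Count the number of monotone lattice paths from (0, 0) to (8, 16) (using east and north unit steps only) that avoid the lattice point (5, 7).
Number of paths = 561231

Total paths from (0, 0) to (8, 16): C(24, 8) = 735471. Paths through (5, 7): (paths (0, 0) → (5, 7)) × (paths (5, 7) → (8, 16)) = C(12, 5) · C(12, 3) = 792 · 220 = 174240. Avoidance count = 735471 − 174240 = 561231.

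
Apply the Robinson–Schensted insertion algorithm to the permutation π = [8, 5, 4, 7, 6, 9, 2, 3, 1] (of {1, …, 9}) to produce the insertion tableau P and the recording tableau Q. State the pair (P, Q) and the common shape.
P = [1, 3, 9] / [2, 6] / [4, 7] / [5] / [8];  Q = [1, 4, 6] / [2, 5] / [3, 8] / [7] / [9];  common shape = (3, 2, 2, 1, 1)

Row-insert the values π_1, π_2, … into P one at a time, bumping the leftmost entry strictly greater than the inserted value down to the next row. The recording tableau Q records, in position (i, j), the step at which that cell was added to P.
  Insert 8 (step 1): P = [8];  Q = [1]
  Insert 5 (step 2): P = [5] / [8];  Q = [1] / [2]
  Insert 4 (step 3): P = [4] / [5] / [8];  Q = [1] / [2] / [3]
  Insert 7 (step 4): P = [4, 7] / [5] / [8];  Q = [1, 4] / [2] / [3]
  Insert 6 (step 5): P = [4, 6] / [5, 7] / [8];  Q = [1, 4] / [2, 5] / [3]
  Insert 9 (step 6): P = [4, 6, 9] / [5, 7] / [8];  Q = [1, 4, 6] / [2, 5] / [3]
  Insert 2 (step 7): P = [2, 6, 9] / [4, 7] / [5] / [8];  Q = [1, 4, 6] / [2, 5] / [3] / [7]
  Insert 3 (step 8): P = [2, 3, 9] / [4, 6] / [5, 7] / [8];  Q = [1, 4, 6] / [2, 5] / [3, 8] / [7]
  Insert 1 (step 9): P = [1, 3, 9] / [2, 6] / [4, 7] / [5] / [8];  Q = [1, 4, 6] / [2, 5] / [3, 8] / [7] / [9]
Final shape: (3, 2, 2, 1, 1).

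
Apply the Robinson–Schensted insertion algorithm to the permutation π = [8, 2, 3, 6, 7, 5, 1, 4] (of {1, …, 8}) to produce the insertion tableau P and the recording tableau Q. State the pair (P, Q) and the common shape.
P = [1, 3, 4, 7] / [2, 5] / [6] / [8];  Q = [1, 3, 4, 5] / [2, 8] / [6] / [7];  common shape = (4, 2, 1, 1)

Row-insert the values π_1, π_2, … into P one at a time, bumping the leftmost entry strictly greater than the inserted value down to the next row. The recording tableau Q records, in position (i, j), the step at which that cell was added to P.
  Insert 8 (step 1): P = [8];  Q = [1]
  Insert 2 (step 2): P = [2] / [8];  Q = [1] / [2]
  Insert 3 (step 3): P = [2, 3] / [8];  Q = [1, 3] / [2]
  Insert 6 (step 4): P = [2, 3, 6] / [8];  Q = [1, 3, 4] / [2]
  Insert 7 (step 5): P = [2, 3, 6, 7] / [8];  Q = [1, 3, 4, 5] / [2]
  Insert 5 (step 6): P = [2, 3, 5, 7] / [6] / [8];  Q = [1, 3, 4, 5] / [2] / [6]
  Insert 1 (step 7): P = [1, 3, 5, 7] / [2] / [6] / [8];  Q = [1, 3, 4, 5] / [2] / [6] / [7]
  Insert 4 (step 8): P = [1, 3, 4, 7] / [2, 5] / [6] / [8];  Q = [1, 3, 4, 5] / [2, 8] / [6] / [7]
Final shape: (4, 2, 1, 1).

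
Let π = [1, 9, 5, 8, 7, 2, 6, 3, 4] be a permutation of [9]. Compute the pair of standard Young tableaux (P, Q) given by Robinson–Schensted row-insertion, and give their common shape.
P = [1, 2, 3, 4] / [5, 6] / [7] / [8] / [9];  Q = [1, 2, 4, 9] / [3, 7] / [5] / [6] / [8];  common shape = (4, 2, 1, 1, 1)

Row-insert the values π_1, π_2, … into P one at a time, bumping the leftmost entry strictly greater than the inserted value down to the next row. The recording tableau Q records, in position (i, j), the step at which that cell was added to P.
  Insert 1 (step 1): P = [1];  Q = [1]
  Insert 9 (step 2): P = [1, 9];  Q = [1, 2]
  Insert 5 (step 3): P = [1, 5] / [9];  Q = [1, 2] / [3]
  Insert 8 (step 4): P = [1, 5, 8] / [9];  Q = [1, 2, 4] / [3]
  Insert 7 (step 5): P = [1, 5, 7] / [8] / [9];  Q = [1, 2, 4] / [3] / [5]
  Insert 2 (step 6): P = [1, 2, 7] / [5] / [8] / [9];  Q = [1, 2, 4] / [3] / [5] / [6]
  Insert 6 (step 7): P = [1, 2, 6] / [5, 7] / [8] / [9];  Q = [1, 2, 4] / [3, 7] / [5] / [6]
  Insert 3 (step 8): P = [1, 2, 3] / [5, 6] / [7] / [8] / [9];  Q = [1, 2, 4] / [3, 7] / [5] / [6] / [8]
  Insert 4 (step 9): P = [1, 2, 3, 4] / [5, 6] / [7] / [8] / [9];  Q = [1, 2, 4, 9] / [3, 7] / [5] / [6] / [8]
Final shape: (4, 2, 1, 1, 1).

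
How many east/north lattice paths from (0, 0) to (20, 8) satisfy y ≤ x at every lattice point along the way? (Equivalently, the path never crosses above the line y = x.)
Number of paths = 1924065

By the reflection principle (André's argument), the number of monotone paths to (20, 8) with n ≤ m that never go above y = x is C(28, 20) − C(28, 21) = 3108105 − 1184040 = 1924065.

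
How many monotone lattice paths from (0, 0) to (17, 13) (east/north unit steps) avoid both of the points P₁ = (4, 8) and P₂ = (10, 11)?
Number of paths = 104317794

Inclusion–exclusion. Total paths: C(30, 17) = 119759850. Through P₁: C(12, 4)·C(18, 13) = 4241160. Through P₂: C(21, 10)·C(9, 7) = 12697776. Since P₁ is strictly southwest of P₂, a monotone path through both must visit P₁ then P₂; paths through both = C(12, 4)·C(9, 6)·C(9, 7) = 1496880. Avoid both = 119759850 − 4241160 − 12697776 + 1496880 = 104317794.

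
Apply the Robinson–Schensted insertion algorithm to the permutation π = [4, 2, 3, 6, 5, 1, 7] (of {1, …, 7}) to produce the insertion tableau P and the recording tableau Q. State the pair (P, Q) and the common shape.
P = [1, 3, 5, 7] / [2, 6] / [4];  Q = [1, 3, 4, 7] / [2, 5] / [6];  common shape = (4, 2, 1)

Row-insert the values π_1, π_2, … into P one at a time, bumping the leftmost entry strictly greater than the inserted value down to the next row. The recording tableau Q records, in position (i, j), the step at which that cell was added to P.
  Insert 4 (step 1): P = [4];  Q = [1]
  Insert 2 (step 2): P = [2] / [4];  Q = [1] / [2]
  Insert 3 (step 3): P = [2, 3] / [4];  Q = [1, 3] / [2]
  Insert 6 (step 4): P = [2, 3, 6] / [4];  Q = [1, 3, 4] / [2]
  Insert 5 (step 5): P = [2, 3, 5] / [4, 6];  Q = [1, 3, 4] / [2, 5]
  Insert 1 (step 6): P = [1, 3, 5] / [2, 6] / [4];  Q = [1, 3, 4] / [2, 5] / [6]
  Insert 7 (step 7): P = [1, 3, 5, 7] / [2, 6] / [4];  Q = [1, 3, 4, 7] / [2, 5] / [6]
Final shape: (4, 2, 1).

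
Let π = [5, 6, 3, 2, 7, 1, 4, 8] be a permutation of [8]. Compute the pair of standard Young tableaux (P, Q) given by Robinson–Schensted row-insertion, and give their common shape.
P = [1, 4, 7, 8] / [2, 6] / [3] / [5];  Q = [1, 2, 5, 8] / [3, 7] / [4] / [6];  common shape = (4, 2, 1, 1)

Row-insert the values π_1, π_2, … into P one at a time, bumping the leftmost entry strictly greater than the inserted value down to the next row. The recording tableau Q records, in position (i, j), the step at which that cell was added to P.
  Insert 5 (step 1): P = [5];  Q = [1]
  Insert 6 (step 2): P = [5, 6];  Q = [1, 2]
  Insert 3 (step 3): P = [3, 6] / [5];  Q = [1, 2] / [3]
  Insert 2 (step 4): P = [2, 6] / [3] / [5];  Q = [1, 2] / [3] / [4]
  Insert 7 (step 5): P = [2, 6, 7] / [3] / [5];  Q = [1, 2, 5] / [3] / [4]
  Insert 1 (step 6): P = [1, 6, 7] / [2] / [3] / [5];  Q = [1, 2, 5] / [3] / [4] / [6]
  Insert 4 (step 7): P = [1, 4, 7] / [2, 6] / [3] / [5];  Q = [1, 2, 5] / [3, 7] / [4] / [6]
  Insert 8 (step 8): P = [1, 4, 7, 8] / [2, 6] / [3] / [5];  Q = [1, 2, 5, 8] / [3, 7] / [4] / [6]
Final shape: (4, 2, 1, 1).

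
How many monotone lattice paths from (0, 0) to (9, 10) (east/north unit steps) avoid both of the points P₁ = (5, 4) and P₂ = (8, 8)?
Number of paths = 40538

Inclusion–exclusion. Total paths: C(19, 9) = 92378. Through P₁: C(9, 5)·C(10, 4) = 26460. Through P₂: C(16, 8)·C(3, 1) = 38610. Since P₁ is strictly southwest of P₂, a monotone path through both must visit P₁ then P₂; paths through both = C(9, 5)·C(7, 3)·C(3, 1) = 13230. Avoid both = 92378 − 26460 − 38610 + 13230 = 40538.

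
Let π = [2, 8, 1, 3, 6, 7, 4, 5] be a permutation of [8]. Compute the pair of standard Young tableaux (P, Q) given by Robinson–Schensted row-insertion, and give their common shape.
P = [1, 3, 4, 5] / [2, 6, 7] / [8];  Q = [1, 2, 5, 6] / [3, 4, 8] / [7];  common shape = (4, 3, 1)

Row-insert the values π_1, π_2, … into P one at a time, bumping the leftmost entry strictly greater than the inserted value down to the next row. The recording tableau Q records, in position (i, j), the step at which that cell was added to P.
  Insert 2 (step 1): P = [2];  Q = [1]
  Insert 8 (step 2): P = [2, 8];  Q = [1, 2]
  Insert 1 (step 3): P = [1, 8] / [2];  Q = [1, 2] / [3]
  Insert 3 (step 4): P = [1, 3] / [2, 8];  Q = [1, 2] / [3, 4]
  Insert 6 (step 5): P = [1, 3, 6] / [2, 8];  Q = [1, 2, 5] / [3, 4]
  Insert 7 (step 6): P = [1, 3, 6, 7] / [2, 8];  Q = [1, 2, 5, 6] / [3, 4]
  Insert 4 (step 7): P = [1, 3, 4, 7] / [2, 6] / [8];  Q = [1, 2, 5, 6] / [3, 4] / [7]
  Insert 5 (step 8): P = [1, 3, 4, 5] / [2, 6, 7] / [8];  Q = [1, 2, 5, 6] / [3, 4, 8] / [7]
Final shape: (4, 3, 1).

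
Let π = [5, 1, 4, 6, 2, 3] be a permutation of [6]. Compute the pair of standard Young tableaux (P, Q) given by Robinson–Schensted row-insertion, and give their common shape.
P = [1, 2, 3] / [4, 6] / [5];  Q = [1, 3, 4] / [2, 6] / [5];  common shape = (3, 2, 1)

Row-insert the values π_1, π_2, … into P one at a time, bumping the leftmost entry strictly greater than the inserted value down to the next row. The recording tableau Q records, in position (i, j), the step at which that cell was added to P.
  Insert 5 (step 1): P = [5];  Q = [1]
  Insert 1 (step 2): P = [1] / [5];  Q = [1] / [2]
  Insert 4 (step 3): P = [1, 4] / [5];  Q = [1, 3] / [2]
  Insert 6 (step 4): P = [1, 4, 6] / [5];  Q = [1, 3, 4] / [2]
  Insert 2 (step 5): P = [1, 2, 6] / [4] / [5];  Q = [1, 3, 4] / [2] / [5]
  Insert 3 (step 6): P = [1, 2, 3] / [4, 6] / [5];  Q = [1, 3, 4] / [2, 6] / [5]
Final shape: (3, 2, 1).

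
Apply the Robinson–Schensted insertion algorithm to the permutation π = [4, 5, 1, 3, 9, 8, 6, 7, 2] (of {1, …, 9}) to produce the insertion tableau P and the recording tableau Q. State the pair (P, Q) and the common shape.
P = [1, 2, 6, 7] / [3, 5, 8] / [4] / [9];  Q = [1, 2, 5, 8] / [3, 4, 6] / [7] / [9];  common shape = (4, 3, 1, 1)

Row-insert the values π_1, π_2, … into P one at a time, bumping the leftmost entry strictly greater than the inserted value down to the next row. The recording tableau Q records, in position (i, j), the step at which that cell was added to P.
  Insert 4 (step 1): P = [4];  Q = [1]
  Insert 5 (step 2): P = [4, 5];  Q = [1, 2]
  Insert 1 (step 3): P = [1, 5] / [4];  Q = [1, 2] / [3]
  Insert 3 (step 4): P = [1, 3] / [4, 5];  Q = [1, 2] / [3, 4]
  Insert 9 (step 5): P = [1, 3, 9] / [4, 5];  Q = [1, 2, 5] / [3, 4]
  Insert 8 (step 6): P = [1, 3, 8] / [4, 5, 9];  Q = [1, 2, 5] / [3, 4, 6]
  Insert 6 (step 7): P = [1, 3, 6] / [4, 5, 8] / [9];  Q = [1, 2, 5] / [3, 4, 6] / [7]
  Insert 7 (step 8): P = [1, 3, 6, 7] / [4, 5, 8] / [9];  Q = [1, 2, 5, 8] / [3, 4, 6] / [7]
  Insert 2 (step 9): P = [1, 2, 6, 7] / [3, 5, 8] / [4] / [9];  Q = [1, 2, 5, 8] / [3, 4, 6] / [7] / [9]
Final shape: (4, 3, 1, 1).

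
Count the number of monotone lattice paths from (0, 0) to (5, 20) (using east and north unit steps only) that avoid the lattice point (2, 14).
Number of paths = 43050

Total paths from (0, 0) to (5, 20): C(25, 5) = 53130. Paths through (2, 14): (paths (0, 0) → (2, 14)) × (paths (2, 14) → (5, 20)) = C(16, 2) · C(9, 3) = 120 · 84 = 10080. Avoidance count = 53130 − 10080 = 43050.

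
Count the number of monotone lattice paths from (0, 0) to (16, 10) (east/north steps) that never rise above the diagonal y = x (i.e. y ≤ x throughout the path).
Number of paths = 2187185

By the reflection principle (André's argument), the number of monotone paths to (16, 10) with n ≤ m that never go above y = x is C(26, 16) − C(26, 17) = 5311735 − 3124550 = 2187185.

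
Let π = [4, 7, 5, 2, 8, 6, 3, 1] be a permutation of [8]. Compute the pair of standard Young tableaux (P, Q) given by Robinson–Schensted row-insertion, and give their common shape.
P = [1, 3, 6] / [2, 5] / [4, 8] / [7];  Q = [1, 2, 5] / [3, 6] / [4, 7] / [8];  common shape = (3, 2, 2, 1)

Row-insert the values π_1, π_2, … into P one at a time, bumping the leftmost entry strictly greater than the inserted value down to the next row. The recording tableau Q records, in position (i, j), the step at which that cell was added to P.
  Insert 4 (step 1): P = [4];  Q = [1]
  Insert 7 (step 2): P = [4, 7];  Q = [1, 2]
  Insert 5 (step 3): P = [4, 5] / [7];  Q = [1, 2] / [3]
  Insert 2 (step 4): P = [2, 5] / [4] / [7];  Q = [1, 2] / [3] / [4]
  Insert 8 (step 5): P = [2, 5, 8] / [4] / [7];  Q = [1, 2, 5] / [3] / [4]
  Insert 6 (step 6): P = [2, 5, 6] / [4, 8] / [7];  Q = [1, 2, 5] / [3, 6] / [4]
  Insert 3 (step 7): P = [2, 3, 6] / [4, 5] / [7, 8];  Q = [1, 2, 5] / [3, 6] / [4, 7]
  Insert 1 (step 8): P = [1, 3, 6] / [2, 5] / [4, 8] / [7];  Q = [1, 2, 5] / [3, 6] / [4, 7] / [8]
Final shape: (3, 2, 2, 1).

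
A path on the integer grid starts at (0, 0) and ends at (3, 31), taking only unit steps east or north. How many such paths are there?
Number of paths = 5984

A monotone lattice path from (0, 0) to (3, 31) consists of 3 east steps and 31 north steps in some order, so it is determined by which 3 of the 34 steps are east. The count is C(34, 3) = 5984.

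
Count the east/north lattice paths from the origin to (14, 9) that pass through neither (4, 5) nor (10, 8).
Number of paths = 525194

Inclusion–exclusion. Total paths: C(23, 14) = 817190. Through P₁: C(9, 4)·C(14, 10) = 126126. Through P₂: C(18, 10)·C(5, 4) = 218790. Since P₁ is strictly southwest of P₂, a monotone path through both must visit P₁ then P₂; paths through both = C(9, 4)·C(9, 6)·C(5, 4) = 52920. Avoid both = 817190 − 126126 − 218790 + 52920 = 525194.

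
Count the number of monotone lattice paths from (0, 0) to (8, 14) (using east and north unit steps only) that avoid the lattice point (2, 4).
Number of paths = 199650

Total paths from (0, 0) to (8, 14): C(22, 8) = 319770. Paths through (2, 4): (paths (0, 0) → (2, 4)) × (paths (2, 4) → (8, 14)) = C(6, 2) · C(16, 6) = 15 · 8008 = 120120. Avoidance count = 319770 − 120120 = 199650.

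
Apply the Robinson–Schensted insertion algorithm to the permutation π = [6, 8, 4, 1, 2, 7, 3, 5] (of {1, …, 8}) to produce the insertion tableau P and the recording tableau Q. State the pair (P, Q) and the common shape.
P = [1, 2, 3, 5] / [4, 7] / [6, 8];  Q = [1, 2, 6, 8] / [3, 5] / [4, 7];  common shape = (4, 2, 2)

Row-insert the values π_1, π_2, … into P one at a time, bumping the leftmost entry strictly greater than the inserted value down to the next row. The recording tableau Q records, in position (i, j), the step at which that cell was added to P.
  Insert 6 (step 1): P = [6];  Q = [1]
  Insert 8 (step 2): P = [6, 8];  Q = [1, 2]
  Insert 4 (step 3): P = [4, 8] / [6];  Q = [1, 2] / [3]
  Insert 1 (step 4): P = [1, 8] / [4] / [6];  Q = [1, 2] / [3] / [4]
  Insert 2 (step 5): P = [1, 2] / [4, 8] / [6];  Q = [1, 2] / [3, 5] / [4]
  Insert 7 (step 6): P = [1, 2, 7] / [4, 8] / [6];  Q = [1, 2, 6] / [3, 5] / [4]
  Insert 3 (step 7): P = [1, 2, 3] / [4, 7] / [6, 8];  Q = [1, 2, 6] / [3, 5] / [4, 7]
  Insert 5 (step 8): P = [1, 2, 3, 5] / [4, 7] / [6, 8];  Q = [1, 2, 6, 8] / [3, 5] / [4, 7]
Final shape: (4, 2, 2).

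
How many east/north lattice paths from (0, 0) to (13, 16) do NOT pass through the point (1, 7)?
Number of paths = 65512475

Total paths from (0, 0) to (13, 16): C(29, 13) = 67863915. Paths through (1, 7): (paths (0, 0) → (1, 7)) × (paths (1, 7) → (13, 16)) = C(8, 1) · C(21, 12) = 8 · 293930 = 2351440. Avoidance count = 67863915 − 2351440 = 65512475.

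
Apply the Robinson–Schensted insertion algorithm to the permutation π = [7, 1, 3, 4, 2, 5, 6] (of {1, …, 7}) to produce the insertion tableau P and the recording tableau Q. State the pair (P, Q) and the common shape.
P = [1, 2, 4, 5, 6] / [3] / [7];  Q = [1, 3, 4, 6, 7] / [2] / [5];  common shape = (5, 1, 1)

Row-insert the values π_1, π_2, … into P one at a time, bumping the leftmost entry strictly greater than the inserted value down to the next row. The recording tableau Q records, in position (i, j), the step at which that cell was added to P.
  Insert 7 (step 1): P = [7];  Q = [1]
  Insert 1 (step 2): P = [1] / [7];  Q = [1] / [2]
  Insert 3 (step 3): P = [1, 3] / [7];  Q = [1, 3] / [2]
  Insert 4 (step 4): P = [1, 3, 4] / [7];  Q = [1, 3, 4] / [2]
  Insert 2 (step 5): P = [1, 2, 4] / [3] / [7];  Q = [1, 3, 4] / [2] / [5]
  Insert 5 (step 6): P = [1, 2, 4, 5] / [3] / [7];  Q = [1, 3, 4, 6] / [2] / [5]
  Insert 6 (step 7): P = [1, 2, 4, 5, 6] / [3] / [7];  Q = [1, 3, 4, 6, 7] / [2] / [5]
Final shape: (5, 1, 1).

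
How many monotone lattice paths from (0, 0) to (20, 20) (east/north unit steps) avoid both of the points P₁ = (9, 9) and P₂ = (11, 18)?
Number of paths = 101792649530

Inclusion–exclusion. Total paths: C(40, 20) = 137846528820. Through P₁: C(18, 9)·C(22, 11) = 34298103840. Through P₂: C(29, 11)·C(11, 9) = 1902850950. Since P₁ is strictly southwest of P₂, a monotone path through both must visit P₁ then P₂; paths through both = C(18, 9)·C(11, 2)·C(11, 9) = 147075500. Avoid both = 137846528820 − 34298103840 − 1902850950 + 147075500 = 101792649530.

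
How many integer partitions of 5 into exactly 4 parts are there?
p(5, 4 parts) = 1

Partitions of n into exactly k parts ↔ partitions of n − k into at most k parts (subtract 1 from each part). For n = 5, k = 4, the partitions are: 2+1+1+1. Count = 1.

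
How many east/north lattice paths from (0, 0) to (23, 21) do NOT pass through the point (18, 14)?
Number of paths = 1639239404880

Total paths from (0, 0) to (23, 21): C(44, 23) = 2012616400080. Paths through (18, 14): (paths (0, 0) → (18, 14)) × (paths (18, 14) → (23, 21)) = C(32, 18) · C(12, 5) = 471435600 · 792 = 373376995200. Avoidance count = 2012616400080 − 373376995200 = 1639239404880.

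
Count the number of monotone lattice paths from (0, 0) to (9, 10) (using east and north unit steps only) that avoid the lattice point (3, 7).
Number of paths = 82298

Total paths from (0, 0) to (9, 10): C(19, 9) = 92378. Paths through (3, 7): (paths (0, 0) → (3, 7)) × (paths (3, 7) → (9, 10)) = C(10, 3) · C(9, 6) = 120 · 84 = 10080. Avoidance count = 92378 − 10080 = 82298.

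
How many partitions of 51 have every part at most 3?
p(51, parts ≤ 3) = 243

Use the recurrence p(n, m) = p(n, m−1) + p(n−m, m): either the largest part is < m (count p(n, m−1)) or the largest part is exactly m (remove one copy of m, count p(n−m, m)). With p(0, ·) = 1 this gives p(51, parts ≤ 3) = 243. (By conjugating Young diagrams, this also counts partitions of 51 into at most 3 parts.)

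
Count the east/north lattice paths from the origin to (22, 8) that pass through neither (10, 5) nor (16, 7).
Number of paths = 3359049

Inclusion–exclusion. Total paths: C(30, 22) = 5852925. Through P₁: C(15, 10)·C(15, 12) = 1366365. Through P₂: C(23, 16)·C(7, 6) = 1716099. Since P₁ is strictly southwest of P₂, a monotone path through both must visit P₁ then P₂; paths through both = C(15, 10)·C(8, 6)·C(7, 6) = 588588. Avoid both = 5852925 − 1366365 − 1716099 + 588588 = 3359049.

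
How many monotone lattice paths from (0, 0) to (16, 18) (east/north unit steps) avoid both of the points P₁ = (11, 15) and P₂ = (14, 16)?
Number of paths = 1084188260

Inclusion–exclusion. Total paths: C(34, 16) = 2203961430. Through P₁: C(26, 11)·C(8, 5) = 432664960. Through P₂: C(30, 14)·C(4, 2) = 872536050. Since P₁ is strictly southwest of P₂, a monotone path through both must visit P₁ then P₂; paths through both = C(26, 11)·C(4, 3)·C(4, 2) = 185427840. Avoid both = 2203961430 − 432664960 − 872536050 + 185427840 = 1084188260.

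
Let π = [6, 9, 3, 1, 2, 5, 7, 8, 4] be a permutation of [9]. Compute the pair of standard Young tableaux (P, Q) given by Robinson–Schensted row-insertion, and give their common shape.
P = [1, 2, 4, 7, 8] / [3, 5] / [6, 9];  Q = [1, 2, 6, 7, 8] / [3, 5] / [4, 9];  common shape = (5, 2, 2)

Row-insert the values π_1, π_2, … into P one at a time, bumping the leftmost entry strictly greater than the inserted value down to the next row. The recording tableau Q records, in position (i, j), the step at which that cell was added to P.
  Insert 6 (step 1): P = [6];  Q = [1]
  Insert 9 (step 2): P = [6, 9];  Q = [1, 2]
  Insert 3 (step 3): P = [3, 9] / [6];  Q = [1, 2] / [3]
  Insert 1 (step 4): P = [1, 9] / [3] / [6];  Q = [1, 2] / [3] / [4]
  Insert 2 (step 5): P = [1, 2] / [3, 9] / [6];  Q = [1, 2] / [3, 5] / [4]
  Insert 5 (step 6): P = [1, 2, 5] / [3, 9] / [6];  Q = [1, 2, 6] / [3, 5] / [4]
  Insert 7 (step 7): P = [1, 2, 5, 7] / [3, 9] / [6];  Q = [1, 2, 6, 7] / [3, 5] / [4]
  Insert 8 (step 8): P = [1, 2, 5, 7, 8] / [3, 9] / [6];  Q = [1, 2, 6, 7, 8] / [3, 5] / [4]
  Insert 4 (step 9): P = [1, 2, 4, 7, 8] / [3, 5] / [6, 9];  Q = [1, 2, 6, 7, 8] / [3, 5] / [4, 9]
Final shape: (5, 2, 2).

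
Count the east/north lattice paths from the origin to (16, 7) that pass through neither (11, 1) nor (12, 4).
Number of paths = 177593

Inclusion–exclusion. Total paths: C(23, 16) = 245157. Through P₁: C(12, 11)·C(11, 5) = 5544. Through P₂: C(16, 12)·C(7, 4) = 63700. Since P₁ is strictly southwest of P₂, a monotone path through both must visit P₁ then P₂; paths through both = C(12, 11)·C(4, 1)·C(7, 4) = 1680. Avoid both = 245157 − 5544 − 63700 + 1680 = 177593.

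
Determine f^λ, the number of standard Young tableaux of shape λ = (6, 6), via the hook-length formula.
# SYT of shape (6, 6) = 132

Hook-length formula: f^λ = n! / Π hook(c), product over all cells c of the Young diagram. For λ = (6, 6), n = 12 boxes. Hook lengths by row (left-to-right, top-to-bottom): [7, 6, 5, 4, 3, 2]; [6, 5, 4, 3, 2, 1]. Product of hooks = 3628800. So f^λ = 12! / 3628800 = 479001600 / 3628800 = 132.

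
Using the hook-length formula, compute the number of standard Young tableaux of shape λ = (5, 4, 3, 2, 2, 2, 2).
# SYT of shape (5, 4, 3, 2, 2, 2, 2) = 56434560

Hook-length formula: f^λ = n! / Π hook(c), product over all cells c of the Young diagram. For λ = (5, 4, 3, 2, 2, 2, 2), n = 20 boxes. Hook lengths by row (left-to-right, top-to-bottom): [11, 10, 5, 3, 1]; [9, 8, 3, 1]; [7, 6, 1]; [5, 4]; [4, 3]; [3, 2]; [2, 1]. Product of hooks = 43110144000. So f^λ = 20! / 43110144000 = 2432902008176640000 / 43110144000 = 56434560.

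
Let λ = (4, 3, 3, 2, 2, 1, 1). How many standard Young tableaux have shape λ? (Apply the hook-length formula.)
# SYT of shape (4, 3, 3, 2, 2, 1, 1) = 416988

Hook-length formula: f^λ = n! / Π hook(c), product over all cells c of the Young diagram. For λ = (4, 3, 3, 2, 2, 1, 1), n = 16 boxes. Hook lengths by row (left-to-right, top-to-bottom): [10, 7, 4, 1]; [8, 5, 2]; [7, 4, 1]; [5, 2]; [4, 1]; [2]; [1]. Product of hooks = 50176000. So f^λ = 16! / 50176000 = 20922789888000 / 50176000 = 416988.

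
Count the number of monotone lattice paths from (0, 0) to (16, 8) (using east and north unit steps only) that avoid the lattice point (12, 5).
Number of paths = 518891

Total paths from (0, 0) to (16, 8): C(24, 16) = 735471. Paths through (12, 5): (paths (0, 0) → (12, 5)) × (paths (12, 5) → (16, 8)) = C(17, 12) · C(7, 4) = 6188 · 35 = 216580. Avoidance count = 735471 − 216580 = 518891.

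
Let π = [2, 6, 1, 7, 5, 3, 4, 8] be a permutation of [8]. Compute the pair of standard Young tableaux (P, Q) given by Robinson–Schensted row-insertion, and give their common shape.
P = [1, 3, 4, 8] / [2, 5, 7] / [6];  Q = [1, 2, 4, 8] / [3, 5, 7] / [6];  common shape = (4, 3, 1)

Row-insert the values π_1, π_2, … into P one at a time, bumping the leftmost entry strictly greater than the inserted value down to the next row. The recording tableau Q records, in position (i, j), the step at which that cell was added to P.
  Insert 2 (step 1): P = [2];  Q = [1]
  Insert 6 (step 2): P = [2, 6];  Q = [1, 2]
  Insert 1 (step 3): P = [1, 6] / [2];  Q = [1, 2] / [3]
  Insert 7 (step 4): P = [1, 6, 7] / [2];  Q = [1, 2, 4] / [3]
  Insert 5 (step 5): P = [1, 5, 7] / [2, 6];  Q = [1, 2, 4] / [3, 5]
  Insert 3 (step 6): P = [1, 3, 7] / [2, 5] / [6];  Q = [1, 2, 4] / [3, 5] / [6]
  Insert 4 (step 7): P = [1, 3, 4] / [2, 5, 7] / [6];  Q = [1, 2, 4] / [3, 5, 7] / [6]
  Insert 8 (step 8): P = [1, 3, 4, 8] / [2, 5, 7] / [6];  Q = [1, 2, 4, 8] / [3, 5, 7] / [6]
Final shape: (4, 3, 1).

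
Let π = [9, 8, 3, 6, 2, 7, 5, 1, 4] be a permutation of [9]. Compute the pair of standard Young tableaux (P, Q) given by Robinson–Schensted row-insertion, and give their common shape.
P = [1, 4, 7] / [2, 5] / [3, 6] / [8] / [9];  Q = [1, 4, 6] / [2, 7] / [3, 9] / [5] / [8];  common shape = (3, 2, 2, 1, 1)

Row-insert the values π_1, π_2, … into P one at a time, bumping the leftmost entry strictly greater than the inserted value down to the next row. The recording tableau Q records, in position (i, j), the step at which that cell was added to P.
  Insert 9 (step 1): P = [9];  Q = [1]
  Insert 8 (step 2): P = [8] / [9];  Q = [1] / [2]
  Insert 3 (step 3): P = [3] / [8] / [9];  Q = [1] / [2] / [3]
  Insert 6 (step 4): P = [3, 6] / [8] / [9];  Q = [1, 4] / [2] / [3]
  Insert 2 (step 5): P = [2, 6] / [3] / [8] / [9];  Q = [1, 4] / [2] / [3] / [5]
  Insert 7 (step 6): P = [2, 6, 7] / [3] / [8] / [9];  Q = [1, 4, 6] / [2] / [3] / [5]
  Insert 5 (step 7): P = [2, 5, 7] / [3, 6] / [8] / [9];  Q = [1, 4, 6] / [2, 7] / [3] / [5]
  Insert 1 (step 8): P = [1, 5, 7] / [2, 6] / [3] / [8] / [9];  Q = [1, 4, 6] / [2, 7] / [3] / [5] / [8]
  Insert 4 (step 9): P = [1, 4, 7] / [2, 5] / [3, 6] / [8] / [9];  Q = [1, 4, 6] / [2, 7] / [3, 9] / [5] / [8]
Final shape: (3, 2, 2, 1, 1).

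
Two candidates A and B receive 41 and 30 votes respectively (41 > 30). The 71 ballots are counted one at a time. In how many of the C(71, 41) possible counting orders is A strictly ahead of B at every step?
Strict-lead orderings = 14849393674136062888

Total orderings of the 71 votes with 41 for A: C(71, 41) = 95846086442150951368. By the Bertrand ballot formula (Cycle Lemma / reflection principle), the number of orderings in which A is strictly ahead of B throughout is (p − q)/(p + q) · C(p + q, p) = (41 − 30)/(41 + 30) · 95846086442150951368 = 14849393674136062888.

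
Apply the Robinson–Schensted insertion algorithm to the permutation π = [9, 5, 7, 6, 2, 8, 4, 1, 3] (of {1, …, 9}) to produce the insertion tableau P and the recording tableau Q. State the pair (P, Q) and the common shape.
P = [1, 3, 8] / [2, 4] / [5, 6] / [7] / [9];  Q = [1, 3, 6] / [2, 7] / [4, 9] / [5] / [8];  common shape = (3, 2, 2, 1, 1)

Row-insert the values π_1, π_2, … into P one at a time, bumping the leftmost entry strictly greater than the inserted value down to the next row. The recording tableau Q records, in position (i, j), the step at which that cell was added to P.
  Insert 9 (step 1): P = [9];  Q = [1]
  Insert 5 (step 2): P = [5] / [9];  Q = [1] / [2]
  Insert 7 (step 3): P = [5, 7] / [9];  Q = [1, 3] / [2]
  Insert 6 (step 4): P = [5, 6] / [7] / [9];  Q = [1, 3] / [2] / [4]
  Insert 2 (step 5): P = [2, 6] / [5] / [7] / [9];  Q = [1, 3] / [2] / [4] / [5]
  Insert 8 (step 6): P = [2, 6, 8] / [5] / [7] / [9];  Q = [1, 3, 6] / [2] / [4] / [5]
  Insert 4 (step 7): P = [2, 4, 8] / [5, 6] / [7] / [9];  Q = [1, 3, 6] / [2, 7] / [4] / [5]
  Insert 1 (step 8): P = [1, 4, 8] / [2, 6] / [5] / [7] / [9];  Q = [1, 3, 6] / [2, 7] / [4] / [5] / [8]
  Insert 3 (step 9): P = [1, 3, 8] / [2, 4] / [5, 6] / [7] / [9];  Q = [1, 3, 6] / [2, 7] / [4, 9] / [5] / [8]
Final shape: (3, 2, 2, 1, 1).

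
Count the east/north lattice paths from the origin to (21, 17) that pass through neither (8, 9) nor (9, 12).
Number of paths = 22617183760

Inclusion–exclusion. Total paths: C(38, 21) = 28781143380. Through P₁: C(17, 8)·C(21, 13) = 4946841900. Through P₂: C(21, 9)·C(17, 12) = 1818838840. Since P₁ is strictly southwest of P₂, a monotone path through both must visit P₁ then P₂; paths through both = C(17, 8)·C(4, 1)·C(17, 12) = 601721120. Avoid both = 28781143380 − 4946841900 − 1818838840 + 601721120 = 22617183760.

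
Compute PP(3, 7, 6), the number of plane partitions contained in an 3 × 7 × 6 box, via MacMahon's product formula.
PP(3, 7, 6) = 131589315

Evaluate the triple product over i = 1..3, j = 1..7, k = 1..6. The factors are (2/1) · (3/2) · (4/3) · (5/4) · (6/5) · (7/6) · (3/2) · (4/3) · … (126 factors total). The numerators and denominators telescope so the product is an integer; carrying out the multiplication exactly gives PP(3, 7, 6) = 131589315.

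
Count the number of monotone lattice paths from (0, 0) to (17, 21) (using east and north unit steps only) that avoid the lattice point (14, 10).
Number of paths = 28067246196

Total paths from (0, 0) to (17, 21): C(38, 17) = 28781143380. Paths through (14, 10): (paths (0, 0) → (14, 10)) × (paths (14, 10) → (17, 21)) = C(24, 14) · C(14, 3) = 1961256 · 364 = 713897184. Avoidance count = 28781143380 − 713897184 = 28067246196.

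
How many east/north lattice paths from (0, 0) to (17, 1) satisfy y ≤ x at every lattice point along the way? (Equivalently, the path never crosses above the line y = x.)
Number of paths = 17

By the reflection principle (André's argument), the number of monotone paths to (17, 1) with n ≤ m that never go above y = x is C(18, 17) − C(18, 18) = 18 − 1 = 17.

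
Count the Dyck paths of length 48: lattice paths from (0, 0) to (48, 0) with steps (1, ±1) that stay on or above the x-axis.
C_24 = 1289904147324

These Dyck paths are counted by the Catalan number C_n = (1/(n + 1)) · C(2n, n). For n = 24: C_24 = (1/25) · C(48, 24) = 32247603683100/25 = 1289904147324.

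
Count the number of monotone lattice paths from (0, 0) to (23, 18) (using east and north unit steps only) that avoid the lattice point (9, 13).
Number of paths = 196328640840

Total paths from (0, 0) to (23, 18): C(41, 23) = 202112640600. Paths through (9, 13): (paths (0, 0) → (9, 13)) × (paths (9, 13) → (23, 18)) = C(22, 9) · C(19, 14) = 497420 · 11628 = 5783999760. Avoidance count = 202112640600 − 5783999760 = 196328640840.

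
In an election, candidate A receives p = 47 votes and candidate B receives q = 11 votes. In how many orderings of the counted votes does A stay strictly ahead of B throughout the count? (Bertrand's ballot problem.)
Strict-lead orderings = 141326246880

Total orderings of the 58 votes with 47 for A: C(58, 47) = 227692286640. By the Bertrand ballot formula (Cycle Lemma / reflection principle), the number of orderings in which A is strictly ahead of B throughout is (p − q)/(p + q) · C(p + q, p) = (47 − 11)/(47 + 11) · 227692286640 = 141326246880.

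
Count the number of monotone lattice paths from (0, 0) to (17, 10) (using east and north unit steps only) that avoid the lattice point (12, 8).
Number of paths = 5790915

Total paths from (0, 0) to (17, 10): C(27, 17) = 8436285. Paths through (12, 8): (paths (0, 0) → (12, 8)) × (paths (12, 8) → (17, 10)) = C(20, 12) · C(7, 5) = 125970 · 21 = 2645370. Avoidance count = 8436285 − 2645370 = 5790915.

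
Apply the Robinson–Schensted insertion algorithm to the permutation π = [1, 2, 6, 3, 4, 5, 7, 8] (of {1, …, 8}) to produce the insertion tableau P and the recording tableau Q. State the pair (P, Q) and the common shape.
P = [1, 2, 3, 4, 5, 7, 8] / [6];  Q = [1, 2, 3, 5, 6, 7, 8] / [4];  common shape = (7, 1)

Row-insert the values π_1, π_2, … into P one at a time, bumping the leftmost entry strictly greater than the inserted value down to the next row. The recording tableau Q records, in position (i, j), the step at which that cell was added to P.
  Insert 1 (step 1): P = [1];  Q = [1]
  Insert 2 (step 2): P = [1, 2];  Q = [1, 2]
  Insert 6 (step 3): P = [1, 2, 6];  Q = [1, 2, 3]
  Insert 3 (step 4): P = [1, 2, 3] / [6];  Q = [1, 2, 3] / [4]
  Insert 4 (step 5): P = [1, 2, 3, 4] / [6];  Q = [1, 2, 3, 5] / [4]
  Insert 5 (step 6): P = [1, 2, 3, 4, 5] / [6];  Q = [1, 2, 3, 5, 6] / [4]
  Insert 7 (step 7): P = [1, 2, 3, 4, 5, 7] / [6];  Q = [1, 2, 3, 5, 6, 7] / [4]
  Insert 8 (step 8): P = [1, 2, 3, 4, 5, 7, 8] / [6];  Q = [1, 2, 3, 5, 6, 7, 8] / [4]
Final shape: (7, 1).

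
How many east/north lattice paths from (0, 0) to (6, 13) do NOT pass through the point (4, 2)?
Number of paths = 25962

Total paths from (0, 0) to (6, 13): C(19, 6) = 27132. Paths through (4, 2): (paths (0, 0) → (4, 2)) × (paths (4, 2) → (6, 13)) = C(6, 4) · C(13, 2) = 15 · 78 = 1170. Avoidance count = 27132 − 1170 = 25962.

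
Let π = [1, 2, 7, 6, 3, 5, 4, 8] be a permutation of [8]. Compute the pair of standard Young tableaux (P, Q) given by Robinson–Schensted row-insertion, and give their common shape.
P = [1, 2, 3, 4, 8] / [5] / [6] / [7];  Q = [1, 2, 3, 6, 8] / [4] / [5] / [7];  common shape = (5, 1, 1, 1)

Row-insert the values π_1, π_2, … into P one at a time, bumping the leftmost entry strictly greater than the inserted value down to the next row. The recording tableau Q records, in position (i, j), the step at which that cell was added to P.
  Insert 1 (step 1): P = [1];  Q = [1]
  Insert 2 (step 2): P = [1, 2];  Q = [1, 2]
  Insert 7 (step 3): P = [1, 2, 7];  Q = [1, 2, 3]
  Insert 6 (step 4): P = [1, 2, 6] / [7];  Q = [1, 2, 3] / [4]
  Insert 3 (step 5): P = [1, 2, 3] / [6] / [7];  Q = [1, 2, 3] / [4] / [5]
  Insert 5 (step 6): P = [1, 2, 3, 5] / [6] / [7];  Q = [1, 2, 3, 6] / [4] / [5]
  Insert 4 (step 7): P = [1, 2, 3, 4] / [5] / [6] / [7];  Q = [1, 2, 3, 6] / [4] / [5] / [7]
  Insert 8 (step 8): P = [1, 2, 3, 4, 8] / [5] / [6] / [7];  Q = [1, 2, 3, 6, 8] / [4] / [5] / [7]
Final shape: (5, 1, 1, 1).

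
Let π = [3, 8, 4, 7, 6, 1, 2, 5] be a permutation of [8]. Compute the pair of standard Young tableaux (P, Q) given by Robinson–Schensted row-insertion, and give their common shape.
P = [1, 2, 5] / [3, 4, 6] / [7] / [8];  Q = [1, 2, 4] / [3, 7, 8] / [5] / [6];  common shape = (3, 3, 1, 1)

Row-insert the values π_1, π_2, … into P one at a time, bumping the leftmost entry strictly greater than the inserted value down to the next row. The recording tableau Q records, in position (i, j), the step at which that cell was added to P.
  Insert 3 (step 1): P = [3];  Q = [1]
  Insert 8 (step 2): P = [3, 8];  Q = [1, 2]
  Insert 4 (step 3): P = [3, 4] / [8];  Q = [1, 2] / [3]
  Insert 7 (step 4): P = [3, 4, 7] / [8];  Q = [1, 2, 4] / [3]
  Insert 6 (step 5): P = [3, 4, 6] / [7] / [8];  Q = [1, 2, 4] / [3] / [5]
  Insert 1 (step 6): P = [1, 4, 6] / [3] / [7] / [8];  Q = [1, 2, 4] / [3] / [5] / [6]
  Insert 2 (step 7): P = [1, 2, 6] / [3, 4] / [7] / [8];  Q = [1, 2, 4] / [3, 7] / [5] / [6]
  Insert 5 (step 8): P = [1, 2, 5] / [3, 4, 6] / [7] / [8];  Q = [1, 2, 4] / [3, 7, 8] / [5] / [6]
Final shape: (3, 3, 1, 1).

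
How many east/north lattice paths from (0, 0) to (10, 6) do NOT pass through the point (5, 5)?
Number of paths = 6496

Total paths from (0, 0) to (10, 6): C(16, 10) = 8008. Paths through (5, 5): (paths (0, 0) → (5, 5)) × (paths (5, 5) → (10, 6)) = C(10, 5) · C(6, 5) = 252 · 6 = 1512. Avoidance count = 8008 − 1512 = 6496.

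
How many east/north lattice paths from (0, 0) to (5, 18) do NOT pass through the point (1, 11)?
Number of paths = 29689

Total paths from (0, 0) to (5, 18): C(23, 5) = 33649. Paths through (1, 11): (paths (0, 0) → (1, 11)) × (paths (1, 11) → (5, 18)) = C(12, 1) · C(11, 4) = 12 · 330 = 3960. Avoidance count = 33649 − 3960 = 29689.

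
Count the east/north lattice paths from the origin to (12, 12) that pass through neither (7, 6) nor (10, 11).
Number of paths = 1141504

Inclusion–exclusion. Total paths: C(24, 12) = 2704156. Through P₁: C(13, 7)·C(11, 5) = 792792. Through P₂: C(21, 10)·C(3, 2) = 1058148. Since P₁ is strictly southwest of P₂, a monotone path through both must visit P₁ then P₂; paths through both = C(13, 7)·C(8, 3)·C(3, 2) = 288288. Avoid both = 2704156 − 792792 − 1058148 + 288288 = 1141504.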